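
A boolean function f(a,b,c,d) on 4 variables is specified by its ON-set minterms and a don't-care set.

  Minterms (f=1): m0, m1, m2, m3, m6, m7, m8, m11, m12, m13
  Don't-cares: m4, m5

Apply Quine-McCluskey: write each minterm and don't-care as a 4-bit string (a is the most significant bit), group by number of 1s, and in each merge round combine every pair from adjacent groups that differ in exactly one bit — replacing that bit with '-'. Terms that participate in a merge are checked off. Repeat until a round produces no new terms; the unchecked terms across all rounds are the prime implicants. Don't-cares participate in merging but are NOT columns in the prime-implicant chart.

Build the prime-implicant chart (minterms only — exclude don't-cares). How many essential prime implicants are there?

4

Round 0: 0000✓ 0001✓ 0010✓ 0011✓ 0100✓ 0101✓ 0110✓ 0111✓ 1000✓ 1011✓ 1100✓ 1101✓
Round 1: -000✓ -011 -100✓ -101✓ 0-00✓ 0-01✓ 0-10✓ 0-11✓ 00-0✓ 00-1✓ 000-✓ 001-✓ 01-0✓ 01-1✓ 010-✓ 011-✓ 1-00✓ 110-✓
Round 2: --00 -10- 0--0✓ 0--1✓ 0-0-✓ 0-1-✓ 00--✓ 01--✓
Round 3: 0---
PIs = {--00, -011, -10-, 0---}
Coverage chart:
  m0: --00,0---
  m1: 0--- ←essential
  m2: 0--- ←essential
  m3: -011,0---
  m6: 0--- ←essential
  m7: 0--- ←essential
  m8: --00 ←essential
  m11: -011 ←essential
  m12: --00,-10-
  m13: -10- ←essential
Essential: --00, -011, -10-, 0---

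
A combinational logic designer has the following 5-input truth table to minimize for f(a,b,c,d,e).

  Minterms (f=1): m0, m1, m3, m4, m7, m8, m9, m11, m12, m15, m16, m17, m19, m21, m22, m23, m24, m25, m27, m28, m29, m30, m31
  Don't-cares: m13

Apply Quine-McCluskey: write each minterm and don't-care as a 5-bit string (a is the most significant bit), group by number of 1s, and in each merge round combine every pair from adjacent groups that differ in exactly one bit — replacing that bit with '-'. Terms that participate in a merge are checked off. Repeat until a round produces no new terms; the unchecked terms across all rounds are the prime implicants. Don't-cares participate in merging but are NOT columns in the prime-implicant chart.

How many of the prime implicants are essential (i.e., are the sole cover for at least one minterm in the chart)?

5

[col 0] 00000*, 00001*, 00011*, 00100*, 00111*, 01000*, 01001*, 01011*, 01100*, 01101*, 01111*, 10000*, 10001*, 10011*, 10101*, 10110*, 10111*, 11000*, 11001*, 11011*, 11100*, 11101*, 11110*, 11111*
[col 1] -0000*, -0001*, -0011*, -0111*, -1000*, -1001*, -1011*, -1100*, -1101*, -1111*, 0-000*, 0-001*, 0-011*, 0-100*, 0-111*, 00-00*, 00-11*, 000-1*, 0000-*, 01-00*, 01-01*, 01-11*, 010-1*, 0100-*, 011-1*, 0110-*, 1-000*, 1-001*, 1-011*, 1-101*, 1-110*, 1-111*, 10-01*, 10-11*, 100-1*, 1000-*, 101-1*, 1011-*, 11-00*, 11-01*, 11-11*, 110-1*, 1100-*, 111-0*, 111-1*, 1110-*, 1111-*
[col 2] --000*, --001*, --011*, --111*, -0-11*, -00-1*, -000-*, -1-00*, -1-01*, -1-11*, -10-1*, -100-*, -11-1*, -110-*, 0--00, 0--11*, 0-0-1*, 0-00-*, 01--1*, 01-0-*, 1--01*, 1--11*, 1-0-1*, 1-00-*, 1-1-1*, 1-11-, 10--1*, 11--1*, 11-0-*, 111--
[col 3] ---11, --0-1, --00-, -1--1, -1-0-, 1---1
Prime implicants: ---11, --0-1, --00-, -1--1, -1-0-, 0--00, 1---1, 1-11-, 111--
PI chart (minterm → PIs covering it):
  0 | --00-,0--00
  1 | --0-1,--00-
  3 | ---11,--0-1
  4 | 0--00  (sole → essential)
  7 | ---11  (sole → essential)
  8 | --00-,-1-0-,0--00
  9 | --0-1,--00-,-1--1,-1-0-
  11 | ---11,--0-1,-1--1
  12 | -1-0-,0--00
  15 | ---11,-1--1
  16 | --00-  (sole → essential)
  17 | --0-1,--00-,1---1
  19 | ---11,--0-1,1---1
  21 | 1---1  (sole → essential)
  22 | 1-11-  (sole → essential)
  23 | ---11,1---1,1-11-
  24 | --00-,-1-0-
  25 | --0-1,--00-,-1--1,-1-0-,1---1
  27 | ---11,--0-1,-1--1,1---1
  28 | -1-0-,111--
  29 | -1--1,-1-0-,1---1,111--
  30 | 1-11-,111--
  31 | ---11,-1--1,1---1,1-11-,111--
Essential prime implicants: ---11, --00-, 0--00, 1---1, 1-11-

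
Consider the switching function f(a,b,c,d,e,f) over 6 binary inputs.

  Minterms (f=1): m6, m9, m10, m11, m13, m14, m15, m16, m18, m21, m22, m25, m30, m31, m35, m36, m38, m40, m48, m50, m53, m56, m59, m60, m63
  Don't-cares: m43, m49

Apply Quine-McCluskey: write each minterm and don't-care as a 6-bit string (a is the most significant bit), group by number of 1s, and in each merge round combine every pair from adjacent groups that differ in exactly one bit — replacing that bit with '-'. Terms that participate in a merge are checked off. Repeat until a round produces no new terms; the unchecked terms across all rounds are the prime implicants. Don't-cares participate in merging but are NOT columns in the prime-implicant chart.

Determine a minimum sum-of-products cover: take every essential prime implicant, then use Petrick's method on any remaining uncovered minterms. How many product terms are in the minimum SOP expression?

12

[col 0] 000110*, 001001*, 001010*, 001011*, 001101*, 001110*, 001111*, 010000*, 010010*, 010101*, 010110*, 011001*, 011110*, 011111*, 100011*, 100100*, 100110*, 101000*, 101011*, 110000*, 110001*, 110010*, 110101*, 111000*, 111011*, 111100*, 111111*
[col 1] -00110, -01011, -10000*, -10010*, -10101, -11111, 0-0110*, 0-1001, 0-1110*, 0-1111*, 00-110*, 001-01*, 001-10*, 001-11*, 0010-1*, 00101-*, 0011-1*, 00111-*, 01-110*, 010-10, 0100-0*, 01111-*, 1-1000, 1-1011, 10-011, 1001-0, 11-000, 110-01, 1100-0*, 11000-, 111-00, 111-11
[col 2] -100-0, 0--110, 0-111-, 001--1, 001-1-
Prime implicants: -00110, -01011, -100-0, -10101, -11111, 0--110, 0-1001, 0-111-, 001--1, 001-1-, 010-10, 1-1000, 1-1011, 10-011, 1001-0, 11-000, 110-01, 11000-, 111-00, 111-11
PI chart (minterm → PIs covering it):
  6 | -00110,0--110
  9 | 0-1001,001--1
  10 | 001-1-  (sole → essential)
  11 | -01011,001--1,001-1-
  13 | 001--1  (sole → essential)
  14 | 0--110,0-111-,001-1-
  15 | 0-111-,001--1,001-1-
  16 | -100-0  (sole → essential)
  18 | -100-0,010-10
  21 | -10101  (sole → essential)
  22 | 0--110,010-10
  25 | 0-1001  (sole → essential)
  30 | 0--110,0-111-
  31 | -11111,0-111-
  35 | 10-011  (sole → essential)
  36 | 1001-0  (sole → essential)
  38 | -00110,1001-0
  40 | 1-1000  (sole → essential)
  48 | -100-0,11-000,11000-
  50 | -100-0  (sole → essential)
  53 | -10101,110-01
  56 | 1-1000,11-000,111-00
  59 | 1-1011,111-11
  60 | 111-00  (sole → essential)
  63 | -11111,111-11
Essential prime implicants: -100-0, -10101, 0-1001, 001--1, 001-1-, 1-1000, 10-011, 1001-0, 111-00
Petrick residual → -11111, 0--110, 1-1011
Minimum SOP uses 12 PIs: bc'd'f' + bc'de'f + bcdef + a'def' + a'cd'e'f + a'b'cf + a'b'ce + acd'e'f' + acd'ef + ab'd'ef + ab'c'df' + abce'f'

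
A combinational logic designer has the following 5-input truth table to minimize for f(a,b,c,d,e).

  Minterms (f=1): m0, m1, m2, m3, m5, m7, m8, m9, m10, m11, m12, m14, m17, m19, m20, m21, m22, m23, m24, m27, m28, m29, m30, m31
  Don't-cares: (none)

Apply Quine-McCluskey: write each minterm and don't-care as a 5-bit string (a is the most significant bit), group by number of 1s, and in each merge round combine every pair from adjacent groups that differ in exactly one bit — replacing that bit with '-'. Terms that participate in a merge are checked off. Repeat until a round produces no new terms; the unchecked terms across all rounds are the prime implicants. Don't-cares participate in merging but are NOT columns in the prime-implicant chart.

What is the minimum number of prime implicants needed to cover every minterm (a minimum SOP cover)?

size-2^0 implicants → 00000(✓)  00001(✓)  00010(✓)  00011(✓)  00101(✓)  00111(✓)  01000(✓)  01001(✓)  01010(✓)  01011(✓)  01100(✓)  01110(✓)  10001(✓)  10011(✓)  10100(✓)  10101(✓)  10110(✓)  10111(✓)  11000(✓)  11011(✓)  11100(✓)  11101(✓)  11110(✓)  11111(✓)
size-2^1 implicants → -0001(✓)  -0011(✓)  -0101(✓)  -0111(✓)  -1000(✓)  -1011(✓)  -1100(✓)  -1110(✓)  0-000(✓)  0-001(✓)  0-010(✓)  0-011(✓)  00-01(✓)  00-11(✓)  000-0(✓)  000-1(✓)  0000-(✓)  0001-(✓)  001-1(✓)  01-00(✓)  01-10(✓)  010-0(✓)  010-1(✓)  0100-(✓)  0101-(✓)  011-0(✓)  1-011(✓)  1-100(✓)  1-101(✓)  1-110(✓)  1-111(✓)  10-01(✓)  10-11(✓)  100-1(✓)  101-0(✓)  101-1(✓)  1010-(✓)  1011-(✓)  11-00(✓)  11-11(✓)  111-0(✓)  111-1(✓)  1110-(✓)  1111-(✓)
size-2^2 implicants → --011  -0-01(✓)  -0-11(✓)  -00-1(✓)  -01-1(✓)  -1-00  -11-0  0-0-0(✓)  0-0-1(✓)  0-00-(✓)  0-01-(✓)  00--1(✓)  000--(✓)  01--0  010--(✓)  1--11  1-1-0(✓)  1-1-1(✓)  1-10-(✓)  1-11-(✓)  10--1(✓)  101--(✓)  111--(✓)
size-2^3 implicants → -0--1  0-0--  1-1--
Unchecked terms (primes): --011, -0--1, -1-00, -11-0, 0-0--, 01--0, 1--11, 1-1--
Minterm coverage:
  m0 ⊆ 0-0-- [E]
  m1 ⊆ -0--1,0-0--
  m2 ⊆ 0-0-- [E]
  m3 ⊆ --011,-0--1,0-0--
  m5 ⊆ -0--1 [E]
  m7 ⊆ -0--1 [E]
  m8 ⊆ -1-00,0-0--,01--0
  m9 ⊆ 0-0-- [E]
  m10 ⊆ 0-0--,01--0
  m11 ⊆ --011,0-0--
  m12 ⊆ -1-00,-11-0,01--0
  m14 ⊆ -11-0,01--0
  m17 ⊆ -0--1 [E]
  m19 ⊆ --011,-0--1,1--11
  m20 ⊆ 1-1-- [E]
  m21 ⊆ -0--1,1-1--
  m22 ⊆ 1-1-- [E]
  m23 ⊆ -0--1,1--11,1-1--
  m24 ⊆ -1-00 [E]
  m27 ⊆ --011,1--11
  m28 ⊆ -1-00,-11-0,1-1--
  m29 ⊆ 1-1-- [E]
  m30 ⊆ -11-0,1-1--
  m31 ⊆ 1--11,1-1--
E = {-0--1, -1-00, 0-0--, 1-1--}
Petrick residual → --011, -11-0
Cover = c'de + b'e + bd'e' + bce' + a'c' + ac  |cover|=6

6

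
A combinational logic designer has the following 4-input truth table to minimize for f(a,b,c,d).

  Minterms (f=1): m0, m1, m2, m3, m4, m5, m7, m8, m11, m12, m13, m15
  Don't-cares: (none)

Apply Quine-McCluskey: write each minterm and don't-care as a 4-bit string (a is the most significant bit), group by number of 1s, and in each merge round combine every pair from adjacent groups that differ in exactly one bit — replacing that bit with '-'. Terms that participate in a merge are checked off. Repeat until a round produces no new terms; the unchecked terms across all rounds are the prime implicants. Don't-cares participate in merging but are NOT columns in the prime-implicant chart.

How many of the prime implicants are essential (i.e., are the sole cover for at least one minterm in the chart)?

Round 0: 0000✓ 0001✓ 0010✓ 0011✓ 0100✓ 0101✓ 0111✓ 1000✓ 1011✓ 1100✓ 1101✓ 1111✓
Round 1: -000✓ -011✓ -100✓ -101✓ -111✓ 0-00✓ 0-01✓ 0-11✓ 00-0✓ 00-1✓ 000-✓ 001-✓ 01-1✓ 010-✓ 1-00✓ 1-11✓ 11-1✓ 110-✓
Round 2: --00 --11 -1-1 -10- 0--1 0-0- 00--
PIs = {--00, --11, -1-1, -10-, 0--1, 0-0-, 00--}
Coverage chart:
  m0: --00,0-0-,00--
  m1: 0--1,0-0-,00--
  m2: 00-- ←essential
  m3: --11,0--1,00--
  m4: --00,-10-,0-0-
  m5: -1-1,-10-,0--1,0-0-
  m7: --11,-1-1,0--1
  m8: --00 ←essential
  m11: --11 ←essential
  m12: --00,-10-
  m13: -1-1,-10-
  m15: --11,-1-1
Essential: --00, --11, 00--

3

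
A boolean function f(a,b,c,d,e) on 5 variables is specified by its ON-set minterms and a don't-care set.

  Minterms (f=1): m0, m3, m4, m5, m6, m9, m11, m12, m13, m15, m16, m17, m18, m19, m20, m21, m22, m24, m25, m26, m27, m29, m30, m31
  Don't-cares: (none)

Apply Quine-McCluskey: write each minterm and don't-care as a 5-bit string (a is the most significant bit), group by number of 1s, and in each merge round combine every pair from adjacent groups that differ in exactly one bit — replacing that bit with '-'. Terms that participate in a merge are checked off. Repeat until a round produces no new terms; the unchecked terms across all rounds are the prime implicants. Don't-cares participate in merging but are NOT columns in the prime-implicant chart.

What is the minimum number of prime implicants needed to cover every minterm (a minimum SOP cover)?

Round 0: 00000✓ 00011✓ 00100✓ 00101✓ 00110✓ 01001✓ 01011✓ 01100✓ 01101✓ 01111✓ 10000✓ 10001✓ 10010✓ 10011✓ 10100✓ 10101✓ 10110✓ 11000✓ 11001✓ 11010✓ 11011✓ 11101✓ 11110✓ 11111✓
Round 1: -0000✓ -0011✓ -0100✓ -0101✓ -0110✓ -1001✓ -1011✓ -1101✓ -1111✓ 0-011✓ 0-100✓ 0-101✓ 00-00✓ 001-0✓ 0010-✓ 01-01✓ 01-11✓ 010-1✓ 011-1✓ 0110-✓ 1-000✓ 1-001✓ 1-010✓ 1-011✓ 1-101✓ 1-110✓ 10-00✓ 10-01✓ 10-10✓ 100-0✓ 100-1✓ 1000-✓ 1001-✓ 101-0✓ 1010-✓ 11-01✓ 11-10✓ 11-11✓ 110-0✓ 110-1✓ 1100-✓ 1101-✓ 111-1✓ 1111-✓
Round 2: --011 --101 -0-00 -01-0 -010- -1-01✓ -1-11✓ -10-1✓ -11-1✓ 0-10- 01--1✓ 1--01 1--10 1-0-0✓ 1-0-1✓ 1-00-✓ 1-01-✓ 10--0 10-0- 100--✓ 11--1✓ 11-1- 110--✓
Round 3: -1--1 1-0--
PIs = {--011, --101, -0-00, -01-0, -010-, -1--1, 0-10-, 1--01, 1--10, 1-0--, 10--0, 10-0-, 11-1-}
Coverage chart:
  m0: -0-00 ←essential
  m3: --011 ←essential
  m4: -0-00,-01-0,-010-,0-10-
  m5: --101,-010-,0-10-
  m6: -01-0 ←essential
  m9: -1--1 ←essential
  m11: --011,-1--1
  m12: 0-10- ←essential
  m13: --101,-1--1,0-10-
  m15: -1--1 ←essential
  m16: -0-00,1-0--,10--0,10-0-
  m17: 1--01,1-0--,10-0-
  m18: 1--10,1-0--,10--0
  m19: --011,1-0--
  m20: -0-00,-01-0,-010-,10--0,10-0-
  m21: --101,-010-,1--01,10-0-
  m22: -01-0,1--10,10--0
  m24: 1-0-- ←essential
  m25: -1--1,1--01,1-0--
  m26: 1--10,1-0--,11-1-
  m27: --011,-1--1,1-0--,11-1-
  m29: --101,-1--1,1--01
  m30: 1--10,11-1-
  m31: -1--1,11-1-
Essential: --011, -0-00, -01-0, -1--1, 0-10-, 1-0--
Petrick residual → --101, 1--10
Min cover (8 terms): c'de + cd'e + b'd'e' + b'ce' + be + a'cd' + ade' + ac'

8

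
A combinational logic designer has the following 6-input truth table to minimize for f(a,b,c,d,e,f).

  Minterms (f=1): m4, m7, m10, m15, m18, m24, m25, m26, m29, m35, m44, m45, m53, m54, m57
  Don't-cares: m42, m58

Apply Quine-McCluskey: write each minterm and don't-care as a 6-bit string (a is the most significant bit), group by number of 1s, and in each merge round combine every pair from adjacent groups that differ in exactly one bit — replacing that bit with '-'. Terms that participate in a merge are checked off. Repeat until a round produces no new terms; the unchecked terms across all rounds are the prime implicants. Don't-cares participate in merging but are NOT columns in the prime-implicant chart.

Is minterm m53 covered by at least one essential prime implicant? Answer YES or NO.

YES

size-2^0 implicants → 000100  000111(✓)  001010(✓)  001111(✓)  010010(✓)  011000(✓)  011001(✓)  011010(✓)  011101(✓)  100011  101010(✓)  101100(✓)  101101(✓)  110101  110110  111001(✓)  111010(✓)
size-2^1 implicants → -01010(✓)  -11001  -11010(✓)  0-1010(✓)  00-111  01-010  011-01  0110-0  01100-  1-1010(✓)  10110-
size-2^2 implicants → --1010
Unchecked terms (primes): --1010, -11001, 00-111, 000100, 01-010, 011-01, 0110-0, 01100-, 100011, 10110-, 110101, 110110
Minterm coverage:
  m4 ⊆ 000100 [E]
  m7 ⊆ 00-111 [E]
  m10 ⊆ --1010 [E]
  m15 ⊆ 00-111 [E]
  m18 ⊆ 01-010 [E]
  m24 ⊆ 0110-0,01100-
  m25 ⊆ -11001,011-01,01100-
  m26 ⊆ --1010,01-010,0110-0
  m29 ⊆ 011-01 [E]
  m35 ⊆ 100011 [E]
  m44 ⊆ 10110- [E]
  m45 ⊆ 10110- [E]
  m53 ⊆ 110101 [E]
  m54 ⊆ 110110 [E]
  m57 ⊆ -11001 [E]
E = {--1010, -11001, 00-111, 000100, 01-010, 011-01, 100011, 10110-, 110101, 110110}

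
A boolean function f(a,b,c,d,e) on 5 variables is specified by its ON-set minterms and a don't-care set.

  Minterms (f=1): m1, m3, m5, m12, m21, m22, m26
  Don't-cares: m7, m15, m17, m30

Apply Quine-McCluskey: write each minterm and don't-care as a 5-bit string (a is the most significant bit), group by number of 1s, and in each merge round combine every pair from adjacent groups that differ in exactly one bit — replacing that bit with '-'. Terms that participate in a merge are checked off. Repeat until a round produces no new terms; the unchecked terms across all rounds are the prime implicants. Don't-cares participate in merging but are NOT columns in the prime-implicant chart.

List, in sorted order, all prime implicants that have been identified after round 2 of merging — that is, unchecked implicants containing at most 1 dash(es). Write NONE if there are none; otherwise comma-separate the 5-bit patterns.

0-111, 01100, 1-110, 11-10

Round 0: 00001✓ 00011✓ 00101✓ 00111✓ 01100 01111✓ 10001✓ 10101✓ 10110✓ 11010✓ 11110✓
Round 1: -0001✓ -0101✓ 0-111 00-01✓ 00-11✓ 000-1✓ 001-1✓ 1-110 10-01✓ 11-10
Round 2: -0-01 00--1
PIs = {-0-01, 0-111, 00--1, 01100, 1-110, 11-10}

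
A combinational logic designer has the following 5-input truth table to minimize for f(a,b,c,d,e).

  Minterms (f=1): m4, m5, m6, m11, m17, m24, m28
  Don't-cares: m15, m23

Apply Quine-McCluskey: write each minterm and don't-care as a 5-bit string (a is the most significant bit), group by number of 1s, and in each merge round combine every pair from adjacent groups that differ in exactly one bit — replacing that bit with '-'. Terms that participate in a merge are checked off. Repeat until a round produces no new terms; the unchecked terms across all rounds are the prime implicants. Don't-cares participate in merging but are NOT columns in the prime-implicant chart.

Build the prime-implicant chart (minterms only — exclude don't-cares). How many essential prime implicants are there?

5

[col 0] 00100*, 00101*, 00110*, 01011*, 01111*, 10001, 10111, 11000*, 11100*
[col 1] 001-0, 0010-, 01-11, 11-00
Prime implicants: 001-0, 0010-, 01-11, 10001, 10111, 11-00
PI chart (minterm → PIs covering it):
  4 | 001-0,0010-
  5 | 0010-  (sole → essential)
  6 | 001-0  (sole → essential)
  11 | 01-11  (sole → essential)
  17 | 10001  (sole → essential)
  24 | 11-00  (sole → essential)
  28 | 11-00  (sole → essential)
Essential prime implicants: 001-0, 0010-, 01-11, 10001, 11-00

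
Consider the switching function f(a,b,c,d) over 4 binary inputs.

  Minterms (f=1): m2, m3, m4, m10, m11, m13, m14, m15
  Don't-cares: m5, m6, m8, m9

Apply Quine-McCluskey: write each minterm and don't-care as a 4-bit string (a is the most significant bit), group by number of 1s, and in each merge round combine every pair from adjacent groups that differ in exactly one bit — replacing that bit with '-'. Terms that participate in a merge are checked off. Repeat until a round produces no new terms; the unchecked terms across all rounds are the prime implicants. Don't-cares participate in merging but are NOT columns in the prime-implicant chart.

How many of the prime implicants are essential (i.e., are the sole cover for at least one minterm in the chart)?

Round 0: 0010✓ 0011✓ 0100✓ 0101✓ 0110✓ 1000✓ 1001✓ 1010✓ 1011✓ 1101✓ 1110✓ 1111✓
Round 1: -010✓ -011✓ -101 -110✓ 0-10✓ 001-✓ 01-0 010- 1-01✓ 1-10✓ 1-11✓ 10-0✓ 10-1✓ 100-✓ 101-✓ 11-1✓ 111-✓
Round 2: --10 -01- 1--1 1-1- 10--
PIs = {--10, -01-, -101, 01-0, 010-, 1--1, 1-1-, 10--}
Coverage chart:
  m2: --10,-01-
  m3: -01- ←essential
  m4: 01-0,010-
  m10: --10,-01-,1-1-,10--
  m11: -01-,1--1,1-1-,10--
  m13: -101,1--1
  m14: --10,1-1-
  m15: 1--1,1-1-
Essential: -01-

1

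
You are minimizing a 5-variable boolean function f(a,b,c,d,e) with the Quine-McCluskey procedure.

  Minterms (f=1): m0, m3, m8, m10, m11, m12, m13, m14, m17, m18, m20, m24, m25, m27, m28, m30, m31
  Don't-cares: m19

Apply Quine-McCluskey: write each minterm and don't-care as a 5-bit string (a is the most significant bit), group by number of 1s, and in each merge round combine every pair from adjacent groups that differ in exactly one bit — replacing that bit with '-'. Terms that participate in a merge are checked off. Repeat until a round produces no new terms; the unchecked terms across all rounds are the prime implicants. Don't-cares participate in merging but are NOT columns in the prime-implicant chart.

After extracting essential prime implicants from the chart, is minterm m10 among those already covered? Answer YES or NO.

NO

size-2^0 implicants → 00000(✓)  00011(✓)  01000(✓)  01010(✓)  01011(✓)  01100(✓)  01101(✓)  01110(✓)  10001(✓)  10010(✓)  10011(✓)  10100(✓)  11000(✓)  11001(✓)  11011(✓)  11100(✓)  11110(✓)  11111(✓)
size-2^1 implicants → -0011(✓)  -1000(✓)  -1011(✓)  -1100(✓)  -1110(✓)  0-000  0-011(✓)  01-00(✓)  01-10(✓)  010-0(✓)  0101-  011-0(✓)  0110-  1-001(✓)  1-011(✓)  1-100  100-1(✓)  1001-  11-00(✓)  11-11  110-1(✓)  1100-  111-0(✓)  1111-
size-2^2 implicants → --011  -1-00  -11-0  01--0  1-0-1
Unchecked terms (primes): --011, -1-00, -11-0, 0-000, 01--0, 0101-, 0110-, 1-0-1, 1-100, 1001-, 11-11, 1100-, 1111-
Minterm coverage:
  m0 ⊆ 0-000 [E]
  m3 ⊆ --011 [E]
  m8 ⊆ -1-00,0-000,01--0
  m10 ⊆ 01--0,0101-
  m11 ⊆ --011,0101-
  m12 ⊆ -1-00,-11-0,01--0,0110-
  m13 ⊆ 0110- [E]
  m14 ⊆ -11-0,01--0
  m17 ⊆ 1-0-1 [E]
  m18 ⊆ 1001- [E]
  m20 ⊆ 1-100 [E]
  m24 ⊆ -1-00,1100-
  m25 ⊆ 1-0-1,1100-
  m27 ⊆ --011,1-0-1,11-11
  m28 ⊆ -1-00,-11-0,1-100
  m30 ⊆ -11-0,1111-
  m31 ⊆ 11-11,1111-
E = {--011, 0-000, 0110-, 1-0-1, 1-100, 1001-}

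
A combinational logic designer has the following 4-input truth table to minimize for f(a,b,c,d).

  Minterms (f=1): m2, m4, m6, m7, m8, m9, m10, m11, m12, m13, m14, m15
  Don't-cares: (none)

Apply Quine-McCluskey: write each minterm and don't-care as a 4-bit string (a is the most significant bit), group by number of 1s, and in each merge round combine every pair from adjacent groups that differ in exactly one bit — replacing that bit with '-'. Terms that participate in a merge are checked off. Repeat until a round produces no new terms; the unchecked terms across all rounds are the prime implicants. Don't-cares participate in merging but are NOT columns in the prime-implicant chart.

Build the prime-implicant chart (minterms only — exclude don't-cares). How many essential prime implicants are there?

size-2^0 implicants → 0010(✓)  0100(✓)  0110(✓)  0111(✓)  1000(✓)  1001(✓)  1010(✓)  1011(✓)  1100(✓)  1101(✓)  1110(✓)  1111(✓)
size-2^1 implicants → -010(✓)  -100(✓)  -110(✓)  -111(✓)  0-10(✓)  01-0(✓)  011-(✓)  1-00(✓)  1-01(✓)  1-10(✓)  1-11(✓)  10-0(✓)  10-1(✓)  100-(✓)  101-(✓)  11-0(✓)  11-1(✓)  110-(✓)  111-(✓)
size-2^2 implicants → --10  -1-0  -11-  1--0(✓)  1--1(✓)  1-0-(✓)  1-1-(✓)  10--(✓)  11--(✓)
size-2^3 implicants → 1---
Unchecked terms (primes): --10, -1-0, -11-, 1---
Minterm coverage:
  m2 ⊆ --10 [E]
  m4 ⊆ -1-0 [E]
  m6 ⊆ --10,-1-0,-11-
  m7 ⊆ -11- [E]
  m8 ⊆ 1--- [E]
  m9 ⊆ 1--- [E]
  m10 ⊆ --10,1---
  m11 ⊆ 1--- [E]
  m12 ⊆ -1-0,1---
  m13 ⊆ 1--- [E]
  m14 ⊆ --10,-1-0,-11-,1---
  m15 ⊆ -11-,1---
E = {--10, -1-0, -11-, 1---}

4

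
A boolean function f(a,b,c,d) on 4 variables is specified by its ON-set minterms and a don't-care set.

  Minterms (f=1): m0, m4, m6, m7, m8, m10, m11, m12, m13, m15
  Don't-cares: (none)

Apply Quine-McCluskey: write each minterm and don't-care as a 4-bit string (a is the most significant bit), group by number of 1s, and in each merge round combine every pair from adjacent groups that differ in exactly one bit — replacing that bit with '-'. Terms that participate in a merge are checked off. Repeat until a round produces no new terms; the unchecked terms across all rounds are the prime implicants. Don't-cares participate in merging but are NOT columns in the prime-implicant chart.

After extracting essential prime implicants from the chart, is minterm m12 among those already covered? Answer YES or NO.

size-2^0 implicants → 0000(✓)  0100(✓)  0110(✓)  0111(✓)  1000(✓)  1010(✓)  1011(✓)  1100(✓)  1101(✓)  1111(✓)
size-2^1 implicants → -000(✓)  -100(✓)  -111  0-00(✓)  01-0  011-  1-00(✓)  1-11  10-0  101-  11-1  110-
size-2^2 implicants → --00
Unchecked terms (primes): --00, -111, 01-0, 011-, 1-11, 10-0, 101-, 11-1, 110-
Minterm coverage:
  m0 ⊆ --00 [E]
  m4 ⊆ --00,01-0
  m6 ⊆ 01-0,011-
  m7 ⊆ -111,011-
  m8 ⊆ --00,10-0
  m10 ⊆ 10-0,101-
  m11 ⊆ 1-11,101-
  m12 ⊆ --00,110-
  m13 ⊆ 11-1,110-
  m15 ⊆ -111,1-11,11-1
E = {--00}

YES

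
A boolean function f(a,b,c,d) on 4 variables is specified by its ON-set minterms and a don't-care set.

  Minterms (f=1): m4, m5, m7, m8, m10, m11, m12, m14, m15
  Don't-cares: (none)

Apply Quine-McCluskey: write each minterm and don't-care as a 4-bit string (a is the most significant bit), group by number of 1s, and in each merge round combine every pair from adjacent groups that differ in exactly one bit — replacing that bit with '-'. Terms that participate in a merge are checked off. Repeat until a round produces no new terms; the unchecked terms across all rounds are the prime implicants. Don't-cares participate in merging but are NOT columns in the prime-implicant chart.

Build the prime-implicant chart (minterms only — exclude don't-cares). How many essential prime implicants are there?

[col 0] 0100*, 0101*, 0111*, 1000*, 1010*, 1011*, 1100*, 1110*, 1111*
[col 1] -100, -111, 01-1, 010-, 1-00*, 1-10*, 1-11*, 10-0*, 101-*, 11-0*, 111-*
[col 2] 1--0, 1-1-
Prime implicants: -100, -111, 01-1, 010-, 1--0, 1-1-
PI chart (minterm → PIs covering it):
  4 | -100,010-
  5 | 01-1,010-
  7 | -111,01-1
  8 | 1--0  (sole → essential)
  10 | 1--0,1-1-
  11 | 1-1-  (sole → essential)
  12 | -100,1--0
  14 | 1--0,1-1-
  15 | -111,1-1-
Essential prime implicants: 1--0, 1-1-

2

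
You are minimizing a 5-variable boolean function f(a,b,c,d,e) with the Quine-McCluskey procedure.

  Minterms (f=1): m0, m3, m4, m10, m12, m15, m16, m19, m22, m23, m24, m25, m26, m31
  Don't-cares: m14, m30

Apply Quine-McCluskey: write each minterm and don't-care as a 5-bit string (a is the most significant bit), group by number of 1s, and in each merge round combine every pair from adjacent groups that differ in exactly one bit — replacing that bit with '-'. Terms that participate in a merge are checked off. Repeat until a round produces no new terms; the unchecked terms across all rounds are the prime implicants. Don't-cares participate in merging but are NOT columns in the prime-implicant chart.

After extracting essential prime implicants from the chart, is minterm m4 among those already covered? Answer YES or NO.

[col 0] 00000*, 00011*, 00100*, 01010*, 01100*, 01110*, 01111*, 10000*, 10011*, 10110*, 10111*, 11000*, 11001*, 11010*, 11110*, 11111*
[col 1] -0000, -0011, -1010*, -1110*, -1111*, 0-100, 00-00, 01-10*, 011-0, 0111-*, 1-000, 1-110*, 1-111*, 10-11, 1011-*, 11-10*, 110-0, 1100-, 1111-*
[col 2] -1-10, -111-, 1-11-
Prime implicants: -0000, -0011, -1-10, -111-, 0-100, 00-00, 011-0, 1-000, 1-11-, 10-11, 110-0, 1100-
PI chart (minterm → PIs covering it):
  0 | -0000,00-00
  3 | -0011  (sole → essential)
  4 | 0-100,00-00
  10 | -1-10  (sole → essential)
  12 | 0-100,011-0
  15 | -111-  (sole → essential)
  16 | -0000,1-000
  19 | -0011,10-11
  22 | 1-11-  (sole → essential)
  23 | 1-11-,10-11
  24 | 1-000,110-0,1100-
  25 | 1100-  (sole → essential)
  26 | -1-10,110-0
  31 | -111-,1-11-
Essential prime implicants: -0011, -1-10, -111-, 1-11-, 1100-

NO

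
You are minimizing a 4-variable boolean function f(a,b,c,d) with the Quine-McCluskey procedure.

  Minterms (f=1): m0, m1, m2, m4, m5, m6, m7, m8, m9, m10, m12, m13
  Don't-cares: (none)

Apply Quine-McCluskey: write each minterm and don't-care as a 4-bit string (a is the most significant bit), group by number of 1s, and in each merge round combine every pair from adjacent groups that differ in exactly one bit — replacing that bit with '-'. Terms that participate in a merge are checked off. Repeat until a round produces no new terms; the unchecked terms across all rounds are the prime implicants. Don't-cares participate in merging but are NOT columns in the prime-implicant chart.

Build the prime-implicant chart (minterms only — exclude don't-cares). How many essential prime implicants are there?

3

size-2^0 implicants → 0000(✓)  0001(✓)  0010(✓)  0100(✓)  0101(✓)  0110(✓)  0111(✓)  1000(✓)  1001(✓)  1010(✓)  1100(✓)  1101(✓)
size-2^1 implicants → -000(✓)  -001(✓)  -010(✓)  -100(✓)  -101(✓)  0-00(✓)  0-01(✓)  0-10(✓)  00-0(✓)  000-(✓)  01-0(✓)  01-1(✓)  010-(✓)  011-(✓)  1-00(✓)  1-01(✓)  10-0(✓)  100-(✓)  110-(✓)
size-2^2 implicants → --00(✓)  --01(✓)  -0-0  -00-(✓)  -10-(✓)  0--0  0-0-(✓)  01--  1-0-(✓)
size-2^3 implicants → --0-
Unchecked terms (primes): --0-, -0-0, 0--0, 01--
Minterm coverage:
  m0 ⊆ --0-,-0-0,0--0
  m1 ⊆ --0- [E]
  m2 ⊆ -0-0,0--0
  m4 ⊆ --0-,0--0,01--
  m5 ⊆ --0-,01--
  m6 ⊆ 0--0,01--
  m7 ⊆ 01-- [E]
  m8 ⊆ --0-,-0-0
  m9 ⊆ --0- [E]
  m10 ⊆ -0-0 [E]
  m12 ⊆ --0- [E]
  m13 ⊆ --0- [E]
E = {--0-, -0-0, 01--}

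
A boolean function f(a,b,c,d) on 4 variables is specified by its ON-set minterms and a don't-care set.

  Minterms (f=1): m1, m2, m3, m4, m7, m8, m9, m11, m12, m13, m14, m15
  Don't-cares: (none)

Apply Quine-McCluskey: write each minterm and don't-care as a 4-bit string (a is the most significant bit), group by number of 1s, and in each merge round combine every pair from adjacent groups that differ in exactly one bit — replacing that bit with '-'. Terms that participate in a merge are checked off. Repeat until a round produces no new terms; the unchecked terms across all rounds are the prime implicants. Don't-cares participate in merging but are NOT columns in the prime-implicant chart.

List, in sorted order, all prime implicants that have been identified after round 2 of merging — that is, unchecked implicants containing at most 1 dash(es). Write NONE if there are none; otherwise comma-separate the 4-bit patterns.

[col 0] 0001*, 0010*, 0011*, 0100*, 0111*, 1000*, 1001*, 1011*, 1100*, 1101*, 1110*, 1111*
[col 1] -001*, -011*, -100, -111*, 0-11*, 00-1*, 001-, 1-00*, 1-01*, 1-11*, 10-1*, 100-*, 11-0*, 11-1*, 110-*, 111-*
[col 2] --11, -0-1, 1--1, 1-0-, 11--
Prime implicants: --11, -0-1, -100, 001-, 1--1, 1-0-, 11--

-100, 001-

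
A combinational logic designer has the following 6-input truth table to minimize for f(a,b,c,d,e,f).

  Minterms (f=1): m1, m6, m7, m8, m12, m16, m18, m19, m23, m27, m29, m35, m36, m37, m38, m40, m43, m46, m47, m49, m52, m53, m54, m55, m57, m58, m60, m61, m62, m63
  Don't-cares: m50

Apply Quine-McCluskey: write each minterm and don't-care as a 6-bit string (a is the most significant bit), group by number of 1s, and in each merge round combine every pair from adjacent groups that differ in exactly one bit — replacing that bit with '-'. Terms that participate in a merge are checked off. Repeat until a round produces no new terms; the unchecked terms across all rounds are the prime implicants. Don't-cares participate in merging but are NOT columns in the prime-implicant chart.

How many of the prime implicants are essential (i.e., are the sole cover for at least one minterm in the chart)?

11

size-2^0 implicants → 000001  000110(✓)  000111(✓)  001000(✓)  001100(✓)  010000(✓)  010010(✓)  010011(✓)  010111(✓)  011011(✓)  011101(✓)  100011(✓)  100100(✓)  100101(✓)  100110(✓)  101000(✓)  101011(✓)  101110(✓)  101111(✓)  110001(✓)  110010(✓)  110100(✓)  110101(✓)  110110(✓)  110111(✓)  111001(✓)  111010(✓)  111100(✓)  111101(✓)  111110(✓)  111111(✓)
size-2^1 implicants → -00110  -01000  -10010  -10111  -11101  0-0111  00011-  001-00  01-011  010-11  0100-0  01001-  1-0100(✓)  1-0101(✓)  1-0110(✓)  1-1110(✓)  1-1111(✓)  10-011  10-110(✓)  1001-0(✓)  10010-(✓)  101-11  10111-(✓)  11-001(✓)  11-010(✓)  11-100(✓)  11-101(✓)  11-110(✓)  11-111(✓)  110-01(✓)  110-10(✓)  1101-0(✓)  1101-1(✓)  11010-(✓)  11011-(✓)  111-01(✓)  111-10(✓)  1111-0(✓)  1111-1(✓)  11110-(✓)  11111-(✓)
size-2^2 implicants → 1--110  1-01-0  1-010-  1-111-  11--01  11--10  11-1-0(✓)  11-1-1(✓)  11-10-(✓)  11-11-(✓)  1101--(✓)  1111--(✓)
size-2^3 implicants → 11-1--
Unchecked terms (primes): -00110, -01000, -10010, -10111, -11101, 0-0111, 000001, 00011-, 001-00, 01-011, 010-11, 0100-0, 01001-, 1--110, 1-01-0, 1-010-, 1-111-, 10-011, 101-11, 11--01, 11--10, 11-1--
Minterm coverage:
  m1 ⊆ 000001 [E]
  m6 ⊆ -00110,00011-
  m7 ⊆ 0-0111,00011-
  m8 ⊆ -01000,001-00
  m12 ⊆ 001-00 [E]
  m16 ⊆ 0100-0 [E]
  m18 ⊆ -10010,0100-0,01001-
  m19 ⊆ 01-011,010-11,01001-
  m23 ⊆ -10111,0-0111,010-11
  m27 ⊆ 01-011 [E]
  m29 ⊆ -11101 [E]
  m35 ⊆ 10-011 [E]
  m36 ⊆ 1-01-0,1-010-
  m37 ⊆ 1-010- [E]
  m38 ⊆ -00110,1--110,1-01-0
  m40 ⊆ -01000 [E]
  m43 ⊆ 10-011,101-11
  m46 ⊆ 1--110,1-111-
  m47 ⊆ 1-111-,101-11
  m49 ⊆ 11--01 [E]
  m52 ⊆ 1-01-0,1-010-,11-1--
  m53 ⊆ 1-010-,11--01,11-1--
  m54 ⊆ 1--110,1-01-0,11--10,11-1--
  m55 ⊆ -10111,11-1--
  m57 ⊆ 11--01 [E]
  m58 ⊆ 11--10 [E]
  m60 ⊆ 11-1-- [E]
  m61 ⊆ -11101,11--01,11-1--
  m62 ⊆ 1--110,1-111-,11--10,11-1--
  m63 ⊆ 1-111-,11-1--
E = {-01000, -11101, 000001, 001-00, 01-011, 0100-0, 1-010-, 10-011, 11--01, 11--10, 11-1--}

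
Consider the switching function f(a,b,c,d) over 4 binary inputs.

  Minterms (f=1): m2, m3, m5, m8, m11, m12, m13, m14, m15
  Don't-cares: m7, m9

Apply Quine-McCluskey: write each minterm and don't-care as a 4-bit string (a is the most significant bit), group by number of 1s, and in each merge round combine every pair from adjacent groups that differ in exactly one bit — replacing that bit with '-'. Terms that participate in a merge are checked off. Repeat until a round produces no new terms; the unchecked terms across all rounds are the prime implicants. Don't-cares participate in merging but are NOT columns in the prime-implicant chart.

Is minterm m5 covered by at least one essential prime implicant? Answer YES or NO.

[col 0] 0010*, 0011*, 0101*, 0111*, 1000*, 1001*, 1011*, 1100*, 1101*, 1110*, 1111*
[col 1] -011*, -101*, -111*, 0-11*, 001-, 01-1*, 1-00*, 1-01*, 1-11*, 10-1*, 100-*, 11-0*, 11-1*, 110-*, 111-*
[col 2] --11, -1-1, 1--1, 1-0-, 11--
Prime implicants: --11, -1-1, 001-, 1--1, 1-0-, 11--
PI chart (minterm → PIs covering it):
  2 | 001-  (sole → essential)
  3 | --11,001-
  5 | -1-1  (sole → essential)
  8 | 1-0-  (sole → essential)
  11 | --11,1--1
  12 | 1-0-,11--
  13 | -1-1,1--1,1-0-,11--
  14 | 11--  (sole → essential)
  15 | --11,-1-1,1--1,11--
Essential prime implicants: -1-1, 001-, 1-0-, 11--

YES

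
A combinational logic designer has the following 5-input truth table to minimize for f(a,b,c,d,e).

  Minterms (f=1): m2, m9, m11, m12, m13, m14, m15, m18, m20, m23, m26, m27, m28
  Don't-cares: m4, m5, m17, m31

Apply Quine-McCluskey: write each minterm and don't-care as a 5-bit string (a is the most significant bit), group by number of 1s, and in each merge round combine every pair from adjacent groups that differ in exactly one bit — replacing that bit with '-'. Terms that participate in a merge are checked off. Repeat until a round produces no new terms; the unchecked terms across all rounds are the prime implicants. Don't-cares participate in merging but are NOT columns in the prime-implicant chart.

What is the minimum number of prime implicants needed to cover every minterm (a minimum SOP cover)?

Round 0: 00010✓ 00100✓ 00101✓ 01001✓ 01011✓ 01100✓ 01101✓ 01110✓ 01111✓ 10001 10010✓ 10100✓ 10111✓ 11010✓ 11011✓ 11100✓ 11111✓
Round 1: -0010 -0100✓ -1011✓ -1100✓ -1111✓ 0-100✓ 0-101✓ 0010-✓ 01-01✓ 01-11✓ 010-1✓ 011-0✓ 011-1✓ 0110-✓ 0111-✓ 1-010 1-100✓ 1-111 11-11✓ 1101-
Round 2: --100 -1-11 0-10- 01--1 011--
PIs = {--100, -0010, -1-11, 0-10-, 01--1, 011--, 1-010, 1-111, 10001, 1101-}
Coverage chart:
  m2: -0010 ←essential
  m9: 01--1 ←essential
  m11: -1-11,01--1
  m12: --100,0-10-,011--
  m13: 0-10-,01--1,011--
  m14: 011-- ←essential
  m15: -1-11,01--1,011--
  m18: -0010,1-010
  m20: --100 ←essential
  m23: 1-111 ←essential
  m26: 1-010,1101-
  m27: -1-11,1101-
  m28: --100 ←essential
Essential: --100, -0010, 01--1, 011--, 1-111
Petrick residual → 1101-
Min cover (6 terms): cd'e' + b'c'de' + a'be + a'bc + acde + abc'd

6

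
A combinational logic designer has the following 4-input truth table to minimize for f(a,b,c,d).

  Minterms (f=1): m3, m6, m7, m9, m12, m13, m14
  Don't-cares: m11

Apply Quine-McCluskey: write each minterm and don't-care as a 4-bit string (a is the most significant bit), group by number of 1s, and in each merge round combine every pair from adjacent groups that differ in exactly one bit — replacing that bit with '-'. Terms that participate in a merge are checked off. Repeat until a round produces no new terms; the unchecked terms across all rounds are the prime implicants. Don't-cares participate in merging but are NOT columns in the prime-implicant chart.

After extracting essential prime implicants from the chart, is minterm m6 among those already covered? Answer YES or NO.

NO

[col 0] 0011*, 0110*, 0111*, 1001*, 1011*, 1100*, 1101*, 1110*
[col 1] -011, -110, 0-11, 011-, 1-01, 10-1, 11-0, 110-
Prime implicants: -011, -110, 0-11, 011-, 1-01, 10-1, 11-0, 110-
PI chart (minterm → PIs covering it):
  3 | -011,0-11
  6 | -110,011-
  7 | 0-11,011-
  9 | 1-01,10-1
  12 | 11-0,110-
  13 | 1-01,110-
  14 | -110,11-0
(no essential prime implicants)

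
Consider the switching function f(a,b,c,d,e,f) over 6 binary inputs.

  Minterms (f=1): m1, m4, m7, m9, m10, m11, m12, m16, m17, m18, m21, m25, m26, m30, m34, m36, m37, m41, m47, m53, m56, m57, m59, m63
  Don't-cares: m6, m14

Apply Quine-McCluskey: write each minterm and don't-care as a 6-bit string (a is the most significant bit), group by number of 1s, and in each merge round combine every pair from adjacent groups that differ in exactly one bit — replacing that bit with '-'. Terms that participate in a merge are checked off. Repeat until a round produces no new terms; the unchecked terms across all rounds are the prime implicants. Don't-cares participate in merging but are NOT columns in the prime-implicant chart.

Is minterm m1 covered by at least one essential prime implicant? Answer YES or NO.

size-2^0 implicants → 000001(✓)  000100(✓)  000110(✓)  000111(✓)  001001(✓)  001010(✓)  001011(✓)  001100(✓)  001110(✓)  010000(✓)  010001(✓)  010010(✓)  010101(✓)  011001(✓)  011010(✓)  011110(✓)  100010  100100(✓)  100101(✓)  101001(✓)  101111(✓)  110101(✓)  111000(✓)  111001(✓)  111011(✓)  111111(✓)
size-2^1 implicants → -00100  -01001(✓)  -10101  -11001(✓)  0-0001(✓)  0-1001(✓)  0-1010(✓)  0-1110(✓)  00-001(✓)  00-100(✓)  00-110(✓)  0001-0(✓)  00011-  001-10(✓)  0010-1  00101-  0011-0(✓)  01-001(✓)  01-010  010-01  0100-0  01000-  011-10(✓)  1-0101  1-1001(✓)  1-1111  10010-  111-11  1110-1  11100-
size-2^2 implicants → --1001  0--001  0-1-10  00-1-0
Unchecked terms (primes): --1001, -00100, -10101, 0--001, 0-1-10, 00-1-0, 00011-, 0010-1, 00101-, 01-010, 010-01, 0100-0, 01000-, 1-0101, 1-1111, 100010, 10010-, 111-11, 1110-1, 11100-
Minterm coverage:
  m1 ⊆ 0--001 [E]
  m4 ⊆ -00100,00-1-0
  m7 ⊆ 00011- [E]
  m9 ⊆ --1001,0--001,0010-1
  m10 ⊆ 0-1-10,00101-
  m11 ⊆ 0010-1,00101-
  m12 ⊆ 00-1-0 [E]
  m16 ⊆ 0100-0,01000-
  m17 ⊆ 0--001,010-01,01000-
  m18 ⊆ 01-010,0100-0
  m21 ⊆ -10101,010-01
  m25 ⊆ --1001,0--001
  m26 ⊆ 0-1-10,01-010
  m30 ⊆ 0-1-10 [E]
  m34 ⊆ 100010 [E]
  m36 ⊆ -00100,10010-
  m37 ⊆ 1-0101,10010-
  m41 ⊆ --1001 [E]
  m47 ⊆ 1-1111 [E]
  m53 ⊆ -10101,1-0101
  m56 ⊆ 11100- [E]
  m57 ⊆ --1001,1110-1,11100-
  m59 ⊆ 111-11,1110-1
  m63 ⊆ 1-1111,111-11
E = {--1001, 0--001, 0-1-10, 00-1-0, 00011-, 1-1111, 100010, 11100-}

YES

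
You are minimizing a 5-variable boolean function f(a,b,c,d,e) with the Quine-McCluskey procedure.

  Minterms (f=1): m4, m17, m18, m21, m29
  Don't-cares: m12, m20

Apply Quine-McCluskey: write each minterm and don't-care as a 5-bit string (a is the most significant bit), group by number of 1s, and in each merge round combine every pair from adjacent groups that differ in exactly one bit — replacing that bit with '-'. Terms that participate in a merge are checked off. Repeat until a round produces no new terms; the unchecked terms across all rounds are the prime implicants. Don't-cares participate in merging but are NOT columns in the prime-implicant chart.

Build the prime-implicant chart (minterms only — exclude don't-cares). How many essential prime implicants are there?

[col 0] 00100*, 01100*, 10001*, 10010, 10100*, 10101*, 11101*
[col 1] -0100, 0-100, 1-101, 10-01, 1010-
Prime implicants: -0100, 0-100, 1-101, 10-01, 10010, 1010-
PI chart (minterm → PIs covering it):
  4 | -0100,0-100
  17 | 10-01  (sole → essential)
  18 | 10010  (sole → essential)
  21 | 1-101,10-01,1010-
  29 | 1-101  (sole → essential)
Essential prime implicants: 1-101, 10-01, 10010

3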